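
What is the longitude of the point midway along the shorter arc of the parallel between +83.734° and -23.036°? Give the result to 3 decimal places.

+30.349°

Signed shortest Δλ from +83.734° to -23.036° is -106.770°.
Midpoint longitude = +83.734° + (-106.770°)/2 = +83.734° − 53.385° = +30.349°.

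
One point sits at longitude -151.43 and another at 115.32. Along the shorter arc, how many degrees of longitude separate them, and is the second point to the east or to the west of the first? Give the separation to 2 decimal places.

Raw difference: 115.32 − -151.43 = 266.75°.
Normalise into (−180°, 180°]: 266.75° − 360° = -93.25°.
Negative ⇒ the second point lies to the west; separation 93.25°.

93.25° west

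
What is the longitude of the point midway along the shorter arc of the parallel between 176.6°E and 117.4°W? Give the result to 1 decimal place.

150.4°W

Signed shortest Δλ from +176.6° to -117.4° is +66.0°.
Midpoint longitude = +176.6° + (+66.0°)/2 = +176.6° + 33.0° = +209.6°.
Normalise into (−180°, 180°]: -150.4°.
(The naïve average (+176.6 + -117.4)/2 = 29.6° is on the wrong side of the globe.)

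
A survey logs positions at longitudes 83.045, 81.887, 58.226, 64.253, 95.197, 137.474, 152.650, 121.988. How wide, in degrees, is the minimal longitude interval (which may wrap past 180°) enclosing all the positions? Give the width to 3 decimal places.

Sort the longitudes: +58.226°, +64.253°, +81.887°, +83.045°, +95.197°, +121.988°, +137.474°, +152.650°.
Eastward gaps between consecutive values (wrapping around): 6.027°, 17.634°, 1.158°, 12.152°, 26.791°, 15.486°, 15.176°, 265.576°.
Largest gap = 265.576° ⇒ minimal covering band is its complement: 360° − 265.576° = 94.424°.
Band runs from +58.226° eastward to +152.650°.

94.424°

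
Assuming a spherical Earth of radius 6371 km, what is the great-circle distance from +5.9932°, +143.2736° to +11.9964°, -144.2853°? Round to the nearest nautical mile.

Δλ = -144.2853 − 143.2736 = -287.5589°; wrapped into (−180°, 180°]: 72.4411°.
Δφ = 11.9964 − 5.9932 = 6.0032°.
a = sin²(Δφ/2) + cos φ₁ · cos φ₂ · sin²(Δλ/2) = 0.342407.
c = 2·atan2(√a, √(1−a)) = 1.25014 rad → d = 6371·c ≈ 7964.66 km ≈ 4300.57 nmi.

4301 nmi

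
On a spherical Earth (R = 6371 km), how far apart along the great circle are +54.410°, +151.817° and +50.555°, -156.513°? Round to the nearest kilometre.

Δλ = -156.513 − 151.817 = -308.330°; wrapped into (−180°, 180°]: 51.670°.
Δφ = 50.555 − 54.410 = -3.855°.
a = sin²(Δφ/2) + cos φ₁ · cos φ₂ · sin²(Δλ/2) = 0.071350.
c = 2·atan2(√a, √(1−a)) = 0.54079 rad → d = 6371·c ≈ 3445.39 km.

3445 km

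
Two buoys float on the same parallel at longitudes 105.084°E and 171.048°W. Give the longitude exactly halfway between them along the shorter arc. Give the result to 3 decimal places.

147.018°E

Signed shortest Δλ from +105.084° to -171.048° is +83.868°.
Midpoint longitude = +105.084° + (+83.868°)/2 = +105.084° + 41.934° = +147.018°.
(The naïve average (+105.084 + -171.048)/2 = -32.982° is on the wrong side of the globe.)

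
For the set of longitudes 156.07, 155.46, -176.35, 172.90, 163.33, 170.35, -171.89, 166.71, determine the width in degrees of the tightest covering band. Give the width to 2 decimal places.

Sort the longitudes: -176.35°, -171.89°, +155.46°, +156.07°, +163.33°, +166.71°, +170.35°, +172.90°.
Eastward gaps between consecutive values (wrapping around): 4.46°, 327.35°, 0.61°, 7.26°, 3.38°, 3.64°, 2.55°, 10.75°.
Largest gap = 327.35° ⇒ minimal covering band is its complement: 360° − 327.35° = 32.65°.
Band runs from +155.46° eastward to -171.89°, crossing the antimeridian.

32.65°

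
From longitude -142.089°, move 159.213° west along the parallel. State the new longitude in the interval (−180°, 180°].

Start at -142.089°; shift −159.213° → -301.302°.
-301.302° lies outside (−180°, 180°]; add 360° → +58.698°.

+58.698°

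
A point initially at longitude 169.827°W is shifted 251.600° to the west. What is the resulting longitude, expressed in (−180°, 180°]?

Start at -169.827°; shift −251.600° → -421.427°.
-421.427° lies outside (−180°, 180°]; add 360° → -61.427°.

61.427°W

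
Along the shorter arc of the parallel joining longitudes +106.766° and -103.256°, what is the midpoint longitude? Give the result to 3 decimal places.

Signed shortest Δλ from +106.766° to -103.256° is +149.978°.
Midpoint longitude = +106.766° + (+149.978°)/2 = +106.766° + 74.989° = +181.755°.
Normalise into (−180°, 180°]: -178.245°.
(The naïve average (+106.766 + -103.256)/2 = 1.755° is on the wrong side of the globe.)

-178.245°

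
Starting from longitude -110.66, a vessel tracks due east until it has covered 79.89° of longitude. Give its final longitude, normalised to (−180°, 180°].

Start at -110.66°; shift +79.89° → -30.77°.
-30.77° already lies in (−180°, 180°].

-30.77°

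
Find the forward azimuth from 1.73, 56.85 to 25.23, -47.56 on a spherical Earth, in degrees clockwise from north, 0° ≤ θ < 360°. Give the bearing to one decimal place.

Δλ = -47.56 − 56.85 = -104.41°.
θ = atan2( sin Δλ · cos φ₂ , cos φ₁ · sin φ₂ − sin φ₁ · cos φ₂ · cos Δλ )
  = atan2(-0.87614, 0.43285) = -63.709° → normalised to [0°, 360°): 296.291°.

296.3°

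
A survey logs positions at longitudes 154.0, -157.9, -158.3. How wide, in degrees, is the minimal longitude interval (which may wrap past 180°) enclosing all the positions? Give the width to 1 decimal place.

48.1°

Sort the longitudes: -158.3°, -157.9°, +154.0°.
Eastward gaps between consecutive values (wrapping around): 0.4°, 311.9°, 47.7°.
Largest gap = 311.9° ⇒ minimal covering band is its complement: 360° − 311.9° = 48.1°.
Band runs from +154.0° eastward to -157.9°, crossing the antimeridian.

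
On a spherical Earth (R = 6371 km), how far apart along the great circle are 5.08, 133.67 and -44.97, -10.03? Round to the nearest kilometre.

Δλ = -10.03 − 133.67 = -143.70°.
Δφ = -44.97 − 5.08 = -50.05°.
a = sin²(Δφ/2) + cos φ₁ · cos φ₂ · sin²(Δλ/2) = 0.815258.
c = 2·atan2(√a, √(1−a)) = 2.25301 rad → d = 6371·c ≈ 14353.95 km.

14354 km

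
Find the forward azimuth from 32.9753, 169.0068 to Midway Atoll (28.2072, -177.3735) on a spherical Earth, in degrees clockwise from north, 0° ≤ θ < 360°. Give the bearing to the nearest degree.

Δλ = -177.3735 − 169.0068 = -346.3803°; wrapped into (−180°, 180°]: 13.6197°.
θ = atan2( sin Δλ · cos φ₂ , cos φ₁ · sin φ₂ − sin φ₁ · cos φ₂ · cos Δλ )
  = atan2(0.20751, -0.06964) = 108.550° → normalised to [0°, 360°): 108.550°.

109°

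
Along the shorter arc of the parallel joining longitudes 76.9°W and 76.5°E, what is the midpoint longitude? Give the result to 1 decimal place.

0.2°W

Signed shortest Δλ from -76.9° to +76.5° is +153.4°.
Midpoint longitude = -76.9° + (+153.4°)/2 = -76.9° + 76.7° = -0.2°.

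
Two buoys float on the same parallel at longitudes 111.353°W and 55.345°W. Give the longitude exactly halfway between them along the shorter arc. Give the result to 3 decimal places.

Signed shortest Δλ from -111.353° to -55.345° is +56.008°.
Midpoint longitude = -111.353° + (+56.008°)/2 = -111.353° + 28.004° = -83.349°.

83.349°W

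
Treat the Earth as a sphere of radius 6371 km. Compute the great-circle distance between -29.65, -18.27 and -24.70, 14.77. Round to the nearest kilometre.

3303 km

Δλ = 14.77 − -18.27 = 33.04°.
Δφ = -24.70 − -29.65 = 4.95°.
a = sin²(Δφ/2) + cos φ₁ · cos φ₂ · sin²(Δλ/2) = 0.065704.
c = 2·atan2(√a, √(1−a)) = 0.51844 rad → d = 6371·c ≈ 3303.00 km.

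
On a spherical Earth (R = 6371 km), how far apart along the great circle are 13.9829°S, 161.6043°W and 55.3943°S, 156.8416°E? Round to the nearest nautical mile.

Δλ = 156.8416 − -161.6043 = 318.4459°; wrapped into (−180°, 180°]: -41.5541°.
Δφ = -55.3943 − -13.9829 = -41.4114°.
a = sin²(Δφ/2) + cos φ₁ · cos φ₂ · sin²(Δλ/2) = 0.194358.
c = 2·atan2(√a, √(1−a)) = 0.91311 rad → d = 6371·c ≈ 5817.45 km ≈ 3141.17 nmi.

3141 nmi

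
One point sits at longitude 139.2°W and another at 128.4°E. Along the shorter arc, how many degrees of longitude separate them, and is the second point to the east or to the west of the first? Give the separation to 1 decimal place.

92.4° west

Raw difference: 128.4 − -139.2 = 267.6°.
Normalise into (−180°, 180°]: 267.6° − 360° = -92.4°.
Negative ⇒ the second point lies to the west; separation 92.4°.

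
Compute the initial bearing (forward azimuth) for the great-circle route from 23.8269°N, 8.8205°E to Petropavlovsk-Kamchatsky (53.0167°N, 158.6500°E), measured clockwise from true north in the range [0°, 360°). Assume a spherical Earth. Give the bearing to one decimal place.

17.8°

Δλ = 158.6500 − 8.8205 = 149.8295°.
θ = atan2( sin Δλ · cos φ₂ , cos φ₁ · sin φ₂ − sin φ₁ · cos φ₂ · cos Δλ )
  = atan2(0.30234, 0.94083) = 17.815° → normalised to [0°, 360°): 17.815°.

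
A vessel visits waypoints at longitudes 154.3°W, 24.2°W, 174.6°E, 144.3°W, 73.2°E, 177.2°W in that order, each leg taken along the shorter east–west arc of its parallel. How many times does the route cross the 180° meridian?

4

Leg 1: -154.3° → -24.2°, shortest Δλ = 130.1° (east) — does not cross 180°.
Leg 2: -24.2° → +174.6°, shortest Δλ = -161.2° (west) — crosses 180°.
Leg 3: +174.6° → -144.3°, shortest Δλ = 41.1° (east) — crosses 180°.
Leg 4: -144.3° → +73.2°, shortest Δλ = -142.5° (west) — crosses 180°.
Leg 5: +73.2° → -177.2°, shortest Δλ = 109.6° (east) — crosses 180°.
Total crossings: 4.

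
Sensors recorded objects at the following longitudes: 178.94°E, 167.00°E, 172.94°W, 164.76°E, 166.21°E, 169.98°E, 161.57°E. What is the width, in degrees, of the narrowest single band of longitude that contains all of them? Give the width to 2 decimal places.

25.49°

Sort the longitudes: -172.94°, +161.57°, +164.76°, +166.21°, +167.00°, +169.98°, +178.94°.
Eastward gaps between consecutive values (wrapping around): 334.51°, 3.19°, 1.45°, 0.79°, 2.98°, 8.96°, 8.12°.
Largest gap = 334.51° ⇒ minimal covering band is its complement: 360° − 334.51° = 25.49°.
Band runs from +161.57° eastward to -172.94°, crossing the antimeridian.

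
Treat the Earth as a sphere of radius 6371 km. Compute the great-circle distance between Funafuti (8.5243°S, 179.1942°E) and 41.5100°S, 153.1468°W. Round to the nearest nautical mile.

2464 nmi

Δλ = -153.1468 − 179.1942 = -332.3410°; wrapped into (−180°, 180°]: 27.6590°.
Δφ = -41.5100 − -8.5243 = -32.9857°.
a = sin²(Δφ/2) + cos φ₁ · cos φ₂ · sin²(Δλ/2) = 0.122911.
c = 2·atan2(√a, √(1−a)) = 0.71639 rad → d = 6371·c ≈ 4564.14 km ≈ 2464.44 nmi.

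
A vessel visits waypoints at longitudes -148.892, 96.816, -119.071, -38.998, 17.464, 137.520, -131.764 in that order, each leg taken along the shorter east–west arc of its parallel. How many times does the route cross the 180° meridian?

3

Leg 1: -148.892° → +96.816°, shortest Δλ = -114.292° (west) — crosses 180°.
Leg 2: +96.816° → -119.071°, shortest Δλ = 144.113° (east) — crosses 180°.
Leg 3: -119.071° → -38.998°, shortest Δλ = 80.073° (east) — does not cross 180°.
Leg 4: -38.998° → +17.464°, shortest Δλ = 56.462° (east) — does not cross 180°.
Leg 5: +17.464° → +137.520°, shortest Δλ = 120.056° (east) — does not cross 180°.
Leg 6: +137.520° → -131.764°, shortest Δλ = 90.716° (east) — crosses 180°.
Total crossings: 3.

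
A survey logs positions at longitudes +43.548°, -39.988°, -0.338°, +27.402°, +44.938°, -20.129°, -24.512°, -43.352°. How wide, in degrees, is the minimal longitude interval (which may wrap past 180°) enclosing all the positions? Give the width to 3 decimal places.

88.290°

Sort the longitudes: -43.352°, -39.988°, -24.512°, -20.129°, -0.338°, +27.402°, +43.548°, +44.938°.
Eastward gaps between consecutive values (wrapping around): 3.364°, 15.476°, 4.383°, 19.791°, 27.740°, 16.146°, 1.390°, 271.710°.
Largest gap = 271.710° ⇒ minimal covering band is its complement: 360° − 271.710° = 88.290°.
Band runs from -43.352° eastward to +44.938°.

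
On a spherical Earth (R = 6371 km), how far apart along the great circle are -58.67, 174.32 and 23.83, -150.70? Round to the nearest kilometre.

Δλ = -150.70 − 174.32 = -325.02°; wrapped into (−180°, 180°]: 34.98°.
Δφ = 23.83 − -58.67 = 82.50°.
a = sin²(Δφ/2) + cos φ₁ · cos φ₂ · sin²(Δλ/2) = 0.477698.
c = 2·atan2(√a, √(1−a)) = 1.52618 rad → d = 6371·c ≈ 9723.28 km.

9723 km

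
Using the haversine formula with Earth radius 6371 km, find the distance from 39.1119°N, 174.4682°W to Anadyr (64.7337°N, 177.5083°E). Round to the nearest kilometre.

2896 km

Δλ = 177.5083 − -174.4682 = 351.9765°; wrapped into (−180°, 180°]: -8.0235°.
Δφ = 64.7337 − 39.1119 = 25.6218°.
a = sin²(Δφ/2) + cos φ₁ · cos φ₂ · sin²(Δλ/2) = 0.050787.
c = 2·atan2(√a, √(1−a)) = 0.45462 rad → d = 6371·c ≈ 2896.41 km.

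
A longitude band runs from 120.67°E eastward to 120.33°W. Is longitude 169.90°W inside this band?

Yes

Band width going east from +120.67° to -120.33°: ((-120.33 − 120.67) mod 360) = 119.00°.
Offset of -169.90° east of the west edge: ((-169.90 − 120.67) mod 360) = 69.43°.
69.43° ≤ 119.00° ⇒ inside.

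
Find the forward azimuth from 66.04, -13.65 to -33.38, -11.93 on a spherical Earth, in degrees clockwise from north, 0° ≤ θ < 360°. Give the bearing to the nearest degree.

179°

Δλ = -11.93 − -13.65 = 1.72°.
θ = atan2( sin Δλ · cos φ₂ , cos φ₁ · sin φ₂ − sin φ₁ · cos φ₂ · cos Δλ )
  = atan2(0.02506, -0.98617) = 178.544° → normalised to [0°, 360°): 178.544°.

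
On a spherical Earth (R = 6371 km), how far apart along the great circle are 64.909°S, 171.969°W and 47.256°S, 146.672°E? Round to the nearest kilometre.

Δλ = 146.672 − -171.969 = 318.641°; wrapped into (−180°, 180°]: -41.359°.
Δφ = -47.256 − -64.909 = 17.653°.
a = sin²(Δφ/2) + cos φ₁ · cos φ₂ · sin²(Δλ/2) = 0.059438.
c = 2·atan2(√a, √(1−a)) = 0.49256 rad → d = 6371·c ≈ 3138.11 km.

3138 km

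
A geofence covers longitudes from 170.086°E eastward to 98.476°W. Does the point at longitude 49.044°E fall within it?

No

Band width going east from +170.086° to -98.476°: ((-98.476 − 170.086) mod 360) = 91.438°.
Offset of +49.044° east of the west edge: ((49.044 − 170.086) mod 360) = 238.958°.
238.958° > 91.438° ⇒ outside.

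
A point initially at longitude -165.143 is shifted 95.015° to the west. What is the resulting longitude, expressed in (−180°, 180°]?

Start at -165.143°; shift −95.015° → -260.158°.
-260.158° lies outside (−180°, 180°]; add 360° → +99.842°.

+99.842°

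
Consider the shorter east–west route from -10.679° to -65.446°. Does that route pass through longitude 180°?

Signed shortest Δλ = ((-65.446 − -10.679 + 180) mod 360) − 180 = -54.767°.
Going west by 54.767° from -10.679° reaches -65.446° without touching 180°.

No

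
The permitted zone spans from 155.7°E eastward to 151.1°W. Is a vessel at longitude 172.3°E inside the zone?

Yes

Band width going east from +155.7° to -151.1°: ((-151.1 − 155.7) mod 360) = 53.2°.
Offset of +172.3° east of the west edge: ((172.3 − 155.7) mod 360) = 16.6°.
16.6° ≤ 53.2° ⇒ inside.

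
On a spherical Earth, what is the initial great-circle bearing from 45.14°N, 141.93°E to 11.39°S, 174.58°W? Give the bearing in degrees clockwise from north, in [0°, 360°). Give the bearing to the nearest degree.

134°

Δλ = -174.58 − 141.93 = -316.51°; wrapped into (−180°, 180°]: 43.49°.
θ = atan2( sin Δλ · cos φ₂ , cos φ₁ · sin φ₂ − sin φ₁ · cos φ₂ · cos Δλ )
  = atan2(0.67467, -0.64343) = 133.642° → normalised to [0°, 360°): 133.642°.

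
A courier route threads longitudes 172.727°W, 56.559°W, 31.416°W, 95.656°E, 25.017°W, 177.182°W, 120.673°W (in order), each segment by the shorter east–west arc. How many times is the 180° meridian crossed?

Leg 1: -172.727° → -56.559°, shortest Δλ = 116.168° (east) — does not cross 180°.
Leg 2: -56.559° → -31.416°, shortest Δλ = 25.143° (east) — does not cross 180°.
Leg 3: -31.416° → +95.656°, shortest Δλ = 127.072° (east) — does not cross 180°.
Leg 4: +95.656° → -25.017°, shortest Δλ = -120.673° (west) — does not cross 180°.
Leg 5: -25.017° → -177.182°, shortest Δλ = -152.165° (west) — does not cross 180°.
Leg 6: -177.182° → -120.673°, shortest Δλ = 56.509° (east) — does not cross 180°.
Total crossings: 0.

0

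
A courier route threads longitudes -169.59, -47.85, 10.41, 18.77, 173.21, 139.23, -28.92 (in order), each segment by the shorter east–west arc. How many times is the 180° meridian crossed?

0

Leg 1: -169.59° → -47.85°, shortest Δλ = 121.74° (east) — does not cross 180°.
Leg 2: -47.85° → +10.41°, shortest Δλ = 58.26° (east) — does not cross 180°.
Leg 3: +10.41° → +18.77°, shortest Δλ = 8.36° (east) — does not cross 180°.
Leg 4: +18.77° → +173.21°, shortest Δλ = 154.44° (east) — does not cross 180°.
Leg 5: +173.21° → +139.23°, shortest Δλ = -33.98° (west) — does not cross 180°.
Leg 6: +139.23° → -28.92°, shortest Δλ = -168.15° (west) — does not cross 180°.
Total crossings: 0.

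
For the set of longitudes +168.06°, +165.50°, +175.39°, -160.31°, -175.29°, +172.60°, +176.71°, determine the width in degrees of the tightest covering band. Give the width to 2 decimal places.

Sort the longitudes: -175.29°, -160.31°, +165.50°, +168.06°, +172.60°, +175.39°, +176.71°.
Eastward gaps between consecutive values (wrapping around): 14.98°, 325.81°, 2.56°, 4.54°, 2.79°, 1.32°, 8.00°.
Largest gap = 325.81° ⇒ minimal covering band is its complement: 360° − 325.81° = 34.19°.
Band runs from +165.50° eastward to -160.31°, crossing the antimeridian.

34.19°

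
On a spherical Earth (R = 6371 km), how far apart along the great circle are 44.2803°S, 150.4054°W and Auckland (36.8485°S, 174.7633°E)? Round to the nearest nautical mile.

1637 nmi

Δλ = 174.7633 − -150.4054 = 325.1687°; wrapped into (−180°, 180°]: -34.8313°.
Δφ = -36.8485 − -44.2803 = 7.4318°.
a = sin²(Δφ/2) + cos φ₁ · cos φ₂ · sin²(Δλ/2) = 0.055522.
c = 2·atan2(√a, √(1−a)) = 0.47574 rad → d = 6371·c ≈ 3030.91 km ≈ 1636.56 nmi.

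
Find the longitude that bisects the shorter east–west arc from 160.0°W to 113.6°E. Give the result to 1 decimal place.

Signed shortest Δλ from -160.0° to +113.6° is -86.4°.
Midpoint longitude = -160.0° + (-86.4°)/2 = -160.0° − 43.2° = -203.2°.
Normalise into (−180°, 180°]: +156.8°.
(The naïve average (-160.0 + +113.6)/2 = -23.2° is on the wrong side of the globe.)

156.8°E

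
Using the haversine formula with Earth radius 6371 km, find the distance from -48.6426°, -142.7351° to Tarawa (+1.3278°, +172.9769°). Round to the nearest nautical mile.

Δλ = 172.9769 − -142.7351 = 315.7120°; wrapped into (−180°, 180°]: -44.2880°.
Δφ = 1.3278 − -48.6426 = 49.9704°.
a = sin²(Δφ/2) + cos φ₁ · cos φ₂ · sin²(Δλ/2) = 0.272263.
c = 2·atan2(√a, √(1−a)) = 1.09789 rad → d = 6371·c ≈ 6994.67 km ≈ 3776.82 nmi.

3777 nmi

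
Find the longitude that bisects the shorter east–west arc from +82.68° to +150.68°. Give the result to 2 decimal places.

+116.68°

Signed shortest Δλ from +82.68° to +150.68° is +68.00°.
Midpoint longitude = +82.68° + (+68.00°)/2 = +82.68° + 34.00° = +116.68°.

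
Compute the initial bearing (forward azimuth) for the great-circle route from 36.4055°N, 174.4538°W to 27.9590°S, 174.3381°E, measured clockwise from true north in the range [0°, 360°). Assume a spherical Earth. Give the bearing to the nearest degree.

191°

Δλ = 174.3381 − -174.4538 = 348.7919°; wrapped into (−180°, 180°]: -11.2081°.
θ = atan2( sin Δλ · cos φ₂ , cos φ₁ · sin φ₂ − sin φ₁ · cos φ₂ · cos Δλ )
  = atan2(-0.17169, -0.89157) = -169.100° → normalised to [0°, 360°): 190.900°.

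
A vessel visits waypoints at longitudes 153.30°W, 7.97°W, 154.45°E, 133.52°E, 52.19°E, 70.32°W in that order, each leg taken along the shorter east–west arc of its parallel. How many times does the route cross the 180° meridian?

0

Leg 1: -153.30° → -7.97°, shortest Δλ = 145.33° (east) — does not cross 180°.
Leg 2: -7.97° → +154.45°, shortest Δλ = 162.42° (east) — does not cross 180°.
Leg 3: +154.45° → +133.52°, shortest Δλ = -20.93° (west) — does not cross 180°.
Leg 4: +133.52° → +52.19°, shortest Δλ = -81.33° (west) — does not cross 180°.
Leg 5: +52.19° → -70.32°, shortest Δλ = -122.51° (west) — does not cross 180°.
Total crossings: 0.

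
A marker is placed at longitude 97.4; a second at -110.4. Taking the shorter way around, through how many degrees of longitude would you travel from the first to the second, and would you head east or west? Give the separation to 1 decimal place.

Raw difference: -110.4 − 97.4 = -207.8°.
Normalise into (−180°, 180°]: -207.8° + 360° = 152.2°.
Positive ⇒ the second point lies to the east; separation 152.2°.

152.2° east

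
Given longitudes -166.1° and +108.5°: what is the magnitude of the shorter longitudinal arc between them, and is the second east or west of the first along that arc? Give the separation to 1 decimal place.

85.4° west

Raw difference: 108.5 − -166.1 = 274.6°.
Normalise into (−180°, 180°]: 274.6° − 360° = -85.4°.
Negative ⇒ the second point lies to the west; separation 85.4°.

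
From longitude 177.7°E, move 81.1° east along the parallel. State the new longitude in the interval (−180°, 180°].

101.2°W

Start at +177.7°; shift +81.1° → +258.8°.
+258.8° lies outside (−180°, 180°]; subtract 360° → -101.2°.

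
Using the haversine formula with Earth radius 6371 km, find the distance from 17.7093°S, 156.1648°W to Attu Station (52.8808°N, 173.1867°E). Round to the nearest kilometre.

Δλ = 173.1867 − -156.1648 = 329.3515°; wrapped into (−180°, 180°]: -30.6485°.
Δφ = 52.8808 − -17.7093 = 70.5901°.
a = sin²(Δφ/2) + cos φ₁ · cos φ₂ · sin²(Δλ/2) = 0.373990.
c = 2·atan2(√a, √(1−a)) = 1.31603 rad → d = 6371·c ≈ 8384.42 km.

8384 km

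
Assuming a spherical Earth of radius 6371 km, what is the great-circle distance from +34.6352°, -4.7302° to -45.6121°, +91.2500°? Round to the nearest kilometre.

13097 km

Δλ = 91.2500 − -4.7302 = 95.9802°.
Δφ = -45.6121 − 34.6352 = -80.2473°.
a = sin²(Δφ/2) + cos φ₁ · cos φ₂ · sin²(Δλ/2) = 0.733059.
c = 2·atan2(√a, √(1−a)) = 2.05569 rad → d = 6371·c ≈ 13096.82 km.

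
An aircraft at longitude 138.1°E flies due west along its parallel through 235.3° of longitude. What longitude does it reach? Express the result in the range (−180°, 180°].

97.2°W

Start at +138.1°; shift −235.3° → -97.2°.
-97.2° already lies in (−180°, 180°].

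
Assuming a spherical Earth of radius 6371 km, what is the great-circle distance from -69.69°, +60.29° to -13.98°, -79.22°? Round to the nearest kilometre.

Δλ = -79.22 − 60.29 = -139.51°.
Δφ = -13.98 − -69.69 = 55.71°.
a = sin²(Δφ/2) + cos φ₁ · cos φ₂ · sin²(Δλ/2) = 0.514797.
c = 2·atan2(√a, √(1−a)) = 1.60039 rad → d = 6371·c ≈ 10196.11 km.

10196 km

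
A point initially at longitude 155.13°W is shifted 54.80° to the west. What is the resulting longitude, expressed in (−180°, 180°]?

150.07°E

Start at -155.13°; shift −54.80° → -209.93°.
-209.93° lies outside (−180°, 180°]; add 360° → +150.07°.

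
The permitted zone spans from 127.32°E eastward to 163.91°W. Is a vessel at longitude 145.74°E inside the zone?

Band width going east from +127.32° to -163.91°: ((-163.91 − 127.32) mod 360) = 68.77°.
Offset of +145.74° east of the west edge: ((145.74 − 127.32) mod 360) = 18.42°.
18.42° ≤ 68.77° ⇒ inside.

Yes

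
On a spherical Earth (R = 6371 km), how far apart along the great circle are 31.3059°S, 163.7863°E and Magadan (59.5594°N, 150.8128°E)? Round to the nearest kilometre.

Δλ = 150.8128 − 163.7863 = -12.9735°.
Δφ = 59.5594 − -31.3059 = 90.8653°.
a = sin²(Δφ/2) + cos φ₁ · cos φ₂ · sin²(Δλ/2) = 0.513076.
c = 2·atan2(√a, √(1−a)) = 1.59695 rad → d = 6371·c ≈ 10174.17 km.

10174 km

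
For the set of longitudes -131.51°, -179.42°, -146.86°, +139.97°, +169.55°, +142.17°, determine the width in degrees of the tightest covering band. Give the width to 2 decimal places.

88.52°

Sort the longitudes: -179.42°, -146.86°, -131.51°, +139.97°, +142.17°, +169.55°.
Eastward gaps between consecutive values (wrapping around): 32.56°, 15.35°, 271.48°, 2.20°, 27.38°, 11.03°.
Largest gap = 271.48° ⇒ minimal covering band is its complement: 360° − 271.48° = 88.52°.
Band runs from +139.97° eastward to -131.51°, crossing the antimeridian.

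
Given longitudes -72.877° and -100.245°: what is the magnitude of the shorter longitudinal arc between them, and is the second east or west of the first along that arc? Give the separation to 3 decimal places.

Raw difference: -100.245 − -72.877 = -27.368°.
Normalise into (−180°, 180°]: -27.368° stays -27.368°.
Negative ⇒ the second point lies to the west; separation 27.368°.

27.368° west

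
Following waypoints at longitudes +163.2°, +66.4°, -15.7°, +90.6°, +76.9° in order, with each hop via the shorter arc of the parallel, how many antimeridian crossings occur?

Leg 1: +163.2° → +66.4°, shortest Δλ = -96.8° (west) — does not cross 180°.
Leg 2: +66.4° → -15.7°, shortest Δλ = -82.1° (west) — does not cross 180°.
Leg 3: -15.7° → +90.6°, shortest Δλ = 106.3° (east) — does not cross 180°.
Leg 4: +90.6° → +76.9°, shortest Δλ = -13.7° (west) — does not cross 180°.
Total crossings: 0.

0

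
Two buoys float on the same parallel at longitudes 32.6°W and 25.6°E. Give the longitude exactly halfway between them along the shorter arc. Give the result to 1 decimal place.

3.5°W

Signed shortest Δλ from -32.6° to +25.6° is +58.2°.
Midpoint longitude = -32.6° + (+58.2°)/2 = -32.6° + 29.1° = -3.5°.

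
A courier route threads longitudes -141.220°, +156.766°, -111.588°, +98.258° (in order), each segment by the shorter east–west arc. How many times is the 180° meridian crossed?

3

Leg 1: -141.220° → +156.766°, shortest Δλ = -62.014° (west) — crosses 180°.
Leg 2: +156.766° → -111.588°, shortest Δλ = 91.646° (east) — crosses 180°.
Leg 3: -111.588° → +98.258°, shortest Δλ = -150.154° (west) — crosses 180°.
Total crossings: 3.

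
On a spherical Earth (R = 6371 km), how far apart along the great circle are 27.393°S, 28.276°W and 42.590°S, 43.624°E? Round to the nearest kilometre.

6565 km

Δλ = 43.624 − -28.276 = 71.900°.
Δφ = -42.590 − -27.393 = -15.197°.
a = sin²(Δφ/2) + cos φ₁ · cos φ₂ · sin²(Δλ/2) = 0.242778.
c = 2·atan2(√a, √(1−a)) = 1.03044 rad → d = 6371·c ≈ 6564.92 km.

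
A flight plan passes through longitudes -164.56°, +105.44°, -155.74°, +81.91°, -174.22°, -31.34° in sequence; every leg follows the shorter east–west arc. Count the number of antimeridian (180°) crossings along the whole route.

Leg 1: -164.56° → +105.44°, shortest Δλ = -90.0° (west) — crosses 180°.
Leg 2: +105.44° → -155.74°, shortest Δλ = 98.82° (east) — crosses 180°.
Leg 3: -155.74° → +81.91°, shortest Δλ = -122.35° (west) — crosses 180°.
Leg 4: +81.91° → -174.22°, shortest Δλ = 103.87° (east) — crosses 180°.
Leg 5: -174.22° → -31.34°, shortest Δλ = 142.88° (east) — does not cross 180°.
Total crossings: 4.

4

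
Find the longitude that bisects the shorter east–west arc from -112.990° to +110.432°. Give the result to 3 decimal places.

+178.721°

Signed shortest Δλ from -112.990° to +110.432° is -136.578°.
Midpoint longitude = -112.990° + (-136.578°)/2 = -112.990° − 68.289° = -181.279°.
Normalise into (−180°, 180°]: +178.721°.
(The naïve average (-112.990 + +110.432)/2 = -1.279° is on the wrong side of the globe.)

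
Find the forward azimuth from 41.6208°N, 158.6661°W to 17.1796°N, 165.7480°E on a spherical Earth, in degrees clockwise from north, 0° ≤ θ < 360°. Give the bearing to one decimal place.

242.0°

Δλ = 165.7480 − -158.6661 = 324.4141°; wrapped into (−180°, 180°]: -35.5859°.
θ = atan2( sin Δλ · cos φ₂ , cos φ₁ · sin φ₂ − sin φ₁ · cos φ₂ · cos Δλ )
  = atan2(-0.55596, -0.29525) = -117.971° → normalised to [0°, 360°): 242.029°.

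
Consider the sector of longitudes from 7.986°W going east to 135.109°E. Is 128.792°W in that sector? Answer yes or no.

No

Band width going east from -7.986° to +135.109°: ((135.109 − -7.986) mod 360) = 143.095°.
Offset of -128.792° east of the west edge: ((-128.792 − -7.986) mod 360) = 239.194°.
239.194° > 143.095° ⇒ outside.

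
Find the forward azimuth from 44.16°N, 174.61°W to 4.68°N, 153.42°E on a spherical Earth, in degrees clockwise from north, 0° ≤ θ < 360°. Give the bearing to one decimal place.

Δλ = 153.42 − -174.61 = 328.03°; wrapped into (−180°, 180°]: -31.97°.
θ = atan2( sin Δλ · cos φ₂ , cos φ₁ · sin φ₂ − sin φ₁ · cos φ₂ · cos Δλ )
  = atan2(-0.52771, -0.53049) = -135.151° → normalised to [0°, 360°): 224.849°.

224.8°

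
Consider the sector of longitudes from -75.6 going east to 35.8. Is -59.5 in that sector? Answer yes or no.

Yes

Band width going east from -75.6° to +35.8°: ((35.8 − -75.6) mod 360) = 111.4°.
Offset of -59.5° east of the west edge: ((-59.5 − -75.6) mod 360) = 16.1°.
16.1° ≤ 111.4° ⇒ inside.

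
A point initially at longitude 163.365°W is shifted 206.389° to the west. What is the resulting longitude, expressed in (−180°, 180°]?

Start at -163.365°; shift −206.389° → -369.754°.
-369.754° lies outside (−180°, 180°]; add 360° → -9.754°.

9.754°W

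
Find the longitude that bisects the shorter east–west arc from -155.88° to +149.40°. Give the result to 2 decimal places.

+176.76°

Signed shortest Δλ from -155.88° to +149.40° is -54.72°.
Midpoint longitude = -155.88° + (-54.72°)/2 = -155.88° − 27.36° = -183.24°.
Normalise into (−180°, 180°]: +176.76°.
(The naïve average (-155.88 + +149.40)/2 = -3.24° is on the wrong side of the globe.)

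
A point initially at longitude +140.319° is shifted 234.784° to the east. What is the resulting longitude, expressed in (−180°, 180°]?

Start at +140.319°; shift +234.784° → +375.103°.
+375.103° lies outside (−180°, 180°]; subtract 360° → +15.103°.

+15.103°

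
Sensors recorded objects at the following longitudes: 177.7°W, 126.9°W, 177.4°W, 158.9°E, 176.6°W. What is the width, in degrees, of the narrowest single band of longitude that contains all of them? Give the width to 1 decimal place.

Sort the longitudes: -177.7°, -177.4°, -176.6°, -126.9°, +158.9°.
Eastward gaps between consecutive values (wrapping around): 0.3°, 0.8°, 49.7°, 285.8°, 23.4°.
Largest gap = 285.8° ⇒ minimal covering band is its complement: 360° − 285.8° = 74.2°.
Band runs from +158.9° eastward to -126.9°, crossing the antimeridian.

74.2°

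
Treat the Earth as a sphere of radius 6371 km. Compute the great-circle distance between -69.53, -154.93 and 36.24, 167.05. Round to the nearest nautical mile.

6566 nmi

Δλ = 167.05 − -154.93 = 321.98°; wrapped into (−180°, 180°]: -38.02°.
Δφ = 36.24 − -69.53 = 105.77°.
a = sin²(Δφ/2) + cos φ₁ · cos φ₂ · sin²(Δλ/2) = 0.665816.
c = 2·atan2(√a, √(1−a)) = 1.90883 rad → d = 6371·c ≈ 12161.15 km ≈ 6566.49 nmi.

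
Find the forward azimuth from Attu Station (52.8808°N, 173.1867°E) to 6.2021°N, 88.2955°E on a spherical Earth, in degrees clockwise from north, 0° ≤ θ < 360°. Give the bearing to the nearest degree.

270°

Δλ = 88.2955 − 173.1867 = -84.8912°.
θ = atan2( sin Δλ · cos φ₂ , cos φ₁ · sin φ₂ − sin φ₁ · cos φ₂ · cos Δλ )
  = atan2(-0.99020, -0.00539) = -90.312° → normalised to [0°, 360°): 269.688°.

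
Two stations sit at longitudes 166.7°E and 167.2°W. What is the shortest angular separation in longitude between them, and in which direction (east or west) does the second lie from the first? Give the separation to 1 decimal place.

Raw difference: -167.2 − 166.7 = -333.9°.
Normalise into (−180°, 180°]: -333.9° + 360° = 26.1°.
Positive ⇒ the second point lies to the east; separation 26.1°.

26.1° east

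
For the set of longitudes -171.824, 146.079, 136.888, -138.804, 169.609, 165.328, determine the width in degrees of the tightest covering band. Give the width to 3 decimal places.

84.308°

Sort the longitudes: -171.824°, -138.804°, +136.888°, +146.079°, +165.328°, +169.609°.
Eastward gaps between consecutive values (wrapping around): 33.020°, 275.692°, 9.191°, 19.249°, 4.281°, 18.567°.
Largest gap = 275.692° ⇒ minimal covering band is its complement: 360° − 275.692° = 84.308°.
Band runs from +136.888° eastward to -138.804°, crossing the antimeridian.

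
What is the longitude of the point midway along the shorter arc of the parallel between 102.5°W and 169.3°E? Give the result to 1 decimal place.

146.6°W

Signed shortest Δλ from -102.5° to +169.3° is -88.2°.
Midpoint longitude = -102.5° + (-88.2°)/2 = -102.5° − 44.1° = -146.6°.
(The naïve average (-102.5 + +169.3)/2 = 33.4° is on the wrong side of the globe.)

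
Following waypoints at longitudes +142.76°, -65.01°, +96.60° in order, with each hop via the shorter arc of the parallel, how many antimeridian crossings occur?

1

Leg 1: +142.76° → -65.01°, shortest Δλ = 152.23° (east) — crosses 180°.
Leg 2: -65.01° → +96.60°, shortest Δλ = 161.61° (east) — does not cross 180°.
Total crossings: 1.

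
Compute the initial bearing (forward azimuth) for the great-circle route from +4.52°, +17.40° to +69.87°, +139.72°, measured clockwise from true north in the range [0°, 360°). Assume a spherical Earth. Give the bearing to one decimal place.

17.0°

Δλ = 139.72 − 17.40 = 122.32°.
θ = atan2( sin Δλ · cos φ₂ , cos φ₁ · sin φ₂ − sin φ₁ · cos φ₂ · cos Δλ )
  = atan2(0.29083, 0.95049) = 17.013° → normalised to [0°, 360°): 17.013°.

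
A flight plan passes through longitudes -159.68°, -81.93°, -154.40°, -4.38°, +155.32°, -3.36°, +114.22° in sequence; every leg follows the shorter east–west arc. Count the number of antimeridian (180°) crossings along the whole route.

0

Leg 1: -159.68° → -81.93°, shortest Δλ = 77.75° (east) — does not cross 180°.
Leg 2: -81.93° → -154.40°, shortest Δλ = -72.47° (west) — does not cross 180°.
Leg 3: -154.40° → -4.38°, shortest Δλ = 150.02° (east) — does not cross 180°.
Leg 4: -4.38° → +155.32°, shortest Δλ = 159.7° (east) — does not cross 180°.
Leg 5: +155.32° → -3.36°, shortest Δλ = -158.68° (west) — does not cross 180°.
Leg 6: -3.36° → +114.22°, shortest Δλ = 117.58° (east) — does not cross 180°.
Total crossings: 0.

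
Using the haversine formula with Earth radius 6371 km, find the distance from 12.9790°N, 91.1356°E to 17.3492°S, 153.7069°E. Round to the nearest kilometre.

7651 km

Δλ = 153.7069 − 91.1356 = 62.5713°.
Δφ = -17.3492 − 12.9790 = -30.3282°.
a = sin²(Δφ/2) + cos φ₁ · cos φ₂ · sin²(Δλ/2) = 0.319259.
c = 2·atan2(√a, √(1−a)) = 1.20094 rad → d = 6371·c ≈ 7651.19 km.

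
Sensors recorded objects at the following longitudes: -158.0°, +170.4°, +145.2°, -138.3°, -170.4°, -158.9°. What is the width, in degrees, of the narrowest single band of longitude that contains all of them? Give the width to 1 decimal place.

Sort the longitudes: -170.4°, -158.9°, -158.0°, -138.3°, +145.2°, +170.4°.
Eastward gaps between consecutive values (wrapping around): 11.5°, 0.9°, 19.7°, 283.5°, 25.2°, 19.2°.
Largest gap = 283.5° ⇒ minimal covering band is its complement: 360° − 283.5° = 76.5°.
Band runs from +145.2° eastward to -138.3°, crossing the antimeridian.

76.5°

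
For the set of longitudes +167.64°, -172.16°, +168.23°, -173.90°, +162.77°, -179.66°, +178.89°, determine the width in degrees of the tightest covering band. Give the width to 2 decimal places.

Sort the longitudes: -179.66°, -173.90°, -172.16°, +162.77°, +167.64°, +168.23°, +178.89°.
Eastward gaps between consecutive values (wrapping around): 5.76°, 1.74°, 334.93°, 4.87°, 0.59°, 10.66°, 1.45°.
Largest gap = 334.93° ⇒ minimal covering band is its complement: 360° − 334.93° = 25.07°.
Band runs from +162.77° eastward to -172.16°, crossing the antimeridian.

25.07°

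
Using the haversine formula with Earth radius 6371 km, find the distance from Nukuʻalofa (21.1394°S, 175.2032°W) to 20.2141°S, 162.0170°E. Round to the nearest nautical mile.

Δλ = 162.0170 − -175.2032 = 337.2202°; wrapped into (−180°, 180°]: -22.7798°.
Δφ = -20.2141 − -21.1394 = 0.9253°.
a = sin²(Δφ/2) + cos φ₁ · cos φ₂ · sin²(Δλ/2) = 0.034200.
c = 2·atan2(√a, √(1−a)) = 0.37201 rad → d = 6371·c ≈ 2370.07 km ≈ 1279.73 nmi.

1280 nmi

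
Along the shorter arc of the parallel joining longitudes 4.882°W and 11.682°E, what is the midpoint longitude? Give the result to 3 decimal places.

Signed shortest Δλ from -4.882° to +11.682° is +16.564°.
Midpoint longitude = -4.882° + (+16.564°)/2 = -4.882° + 8.282° = +3.400°.

3.400°E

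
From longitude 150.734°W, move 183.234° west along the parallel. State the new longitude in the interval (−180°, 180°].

Start at -150.734°; shift −183.234° → -333.968°.
-333.968° lies outside (−180°, 180°]; add 360° → +26.032°.

26.032°E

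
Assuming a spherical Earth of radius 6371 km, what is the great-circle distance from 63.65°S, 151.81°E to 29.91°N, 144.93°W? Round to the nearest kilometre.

11774 km

Δλ = -144.93 − 151.81 = -296.74°; wrapped into (−180°, 180°]: 63.26°.
Δφ = 29.91 − -63.65 = 93.56°.
a = sin²(Δφ/2) + cos φ₁ · cos φ₂ · sin²(Δλ/2) = 0.636860.
c = 2·atan2(√a, √(1−a)) = 1.84806 rad → d = 6371·c ≈ 11773.96 km.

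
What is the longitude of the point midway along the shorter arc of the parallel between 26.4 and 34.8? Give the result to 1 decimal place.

Signed shortest Δλ from +26.4° to +34.8° is +8.4°.
Midpoint longitude = +26.4° + (+8.4°)/2 = +26.4° + 4.2° = +30.6°.

+30.6°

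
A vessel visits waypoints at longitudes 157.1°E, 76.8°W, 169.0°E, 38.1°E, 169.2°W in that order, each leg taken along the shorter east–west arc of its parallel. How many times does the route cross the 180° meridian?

Leg 1: +157.1° → -76.8°, shortest Δλ = 126.1° (east) — crosses 180°.
Leg 2: -76.8° → +169.0°, shortest Δλ = -114.2° (west) — crosses 180°.
Leg 3: +169.0° → +38.1°, shortest Δλ = -130.9° (west) — does not cross 180°.
Leg 4: +38.1° → -169.2°, shortest Δλ = 152.7° (east) — crosses 180°.
Total crossings: 3.

3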